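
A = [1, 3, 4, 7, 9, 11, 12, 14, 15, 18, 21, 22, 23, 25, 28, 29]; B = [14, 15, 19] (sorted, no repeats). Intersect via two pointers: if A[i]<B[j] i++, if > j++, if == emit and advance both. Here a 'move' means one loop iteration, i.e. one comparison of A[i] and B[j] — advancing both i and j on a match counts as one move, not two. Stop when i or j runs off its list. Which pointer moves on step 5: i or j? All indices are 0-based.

i

[i=0,j=0] 1<14 → i++
[i=1,j=0] 3<14 → i++
[i=2,j=0] 4<14 → i++
[i=3,j=0] 7<14 → i++
[i=4,j=0] 9<14 → i++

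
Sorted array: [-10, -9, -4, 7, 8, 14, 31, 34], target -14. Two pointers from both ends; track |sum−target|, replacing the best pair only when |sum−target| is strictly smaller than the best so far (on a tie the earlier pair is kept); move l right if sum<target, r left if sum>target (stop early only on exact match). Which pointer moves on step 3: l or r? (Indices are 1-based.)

r

l=1 r=8: -10+34=24 d=38 *, r--
l=1 r=7: -10+31=21 d=35 *, r--
l=1 r=6: -10+14=4 d=18 *, r--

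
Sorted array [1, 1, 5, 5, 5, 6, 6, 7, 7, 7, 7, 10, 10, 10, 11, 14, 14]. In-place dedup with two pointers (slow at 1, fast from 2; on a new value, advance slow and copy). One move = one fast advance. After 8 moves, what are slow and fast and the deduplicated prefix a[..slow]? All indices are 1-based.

(s=1,f=2) a[fast]=1=a[slow] dup → fast++
(s=1,f=3) a[fast]=5≠a[slow]=1 write a[2]=5 → slow++,fast++
(s=2,f=4) a[fast]=5=a[slow] dup → fast++
(s=2,f=5) a[fast]=5=a[slow] dup → fast++
(s=2,f=6) a[fast]=6≠a[slow]=5 write a[3]=6 → slow++,fast++
(s=3,f=7) a[fast]=6=a[slow] dup → fast++
(s=3,f=8) a[fast]=7≠a[slow]=6 write a[4]=7 → slow++,fast++
(s=4,f=9) a[fast]=7=a[slow] dup → fast++

slow=4, fast=10, prefix=[1, 5, 6, 7]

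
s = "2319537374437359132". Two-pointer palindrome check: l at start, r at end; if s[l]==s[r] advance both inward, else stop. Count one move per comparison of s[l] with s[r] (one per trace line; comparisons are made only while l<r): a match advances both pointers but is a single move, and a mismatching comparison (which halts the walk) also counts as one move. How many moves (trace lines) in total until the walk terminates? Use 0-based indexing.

l=0 r=18: '2'=='2', l++,r--
l=1 r=17: '3'=='3', l++,r--
l=2 r=16: '1'=='1', l++,r--
l=3 r=15: '9'=='9', l++,r--
l=4 r=14: '5'=='5', l++,r--
l=5 r=13: '3'=='3', l++,r--
l=6 r=12: '7'=='7', l++,r--
l=7 r=11: '3'=='3', l++,r--
l=8 r=10: '7'!='4', stop

9 moves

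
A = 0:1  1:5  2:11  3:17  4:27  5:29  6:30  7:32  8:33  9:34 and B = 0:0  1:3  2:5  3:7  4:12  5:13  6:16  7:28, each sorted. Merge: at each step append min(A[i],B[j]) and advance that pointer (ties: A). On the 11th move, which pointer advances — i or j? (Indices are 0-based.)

[i=0,j=0] A[i]=1>B[j]=0 take 0 → j++
[i=0,j=1] A[i]=1<=B[j]=3 take 1 → i++
[i=1,j=1] A[i]=5>B[j]=3 take 3 → j++
[i=1,j=2] A[i]=5<=B[j]=5 take 5 → i++
[i=2,j=2] A[i]=11>B[j]=5 take 5 → j++
[i=2,j=3] A[i]=11>B[j]=7 take 7 → j++
[i=2,j=4] A[i]=11<=B[j]=12 take 11 → i++
[i=3,j=4] A[i]=17>B[j]=12 take 12 → j++
[i=3,j=5] A[i]=17>B[j]=13 take 13 → j++
[i=3,j=6] A[i]=17>B[j]=16 take 16 → j++
[i=3,j=7] A[i]=17<=B[j]=28 take 17 → i++

i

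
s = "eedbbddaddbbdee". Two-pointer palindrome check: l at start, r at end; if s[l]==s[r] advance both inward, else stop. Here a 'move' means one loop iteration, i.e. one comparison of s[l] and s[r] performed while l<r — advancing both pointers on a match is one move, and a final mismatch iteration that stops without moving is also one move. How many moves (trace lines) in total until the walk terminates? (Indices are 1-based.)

7 moves

[1,15] 'e'=='e' → l++,r--
[2,14] 'e'=='e' → l++,r--
[3,13] 'd'=='d' → l++,r--
[4,12] 'b'=='b' → l++,r--
[5,11] 'b'=='b' → l++,r--
[6,10] 'd'=='d' → l++,r--
[7,9] 'd'=='d' → l++,r--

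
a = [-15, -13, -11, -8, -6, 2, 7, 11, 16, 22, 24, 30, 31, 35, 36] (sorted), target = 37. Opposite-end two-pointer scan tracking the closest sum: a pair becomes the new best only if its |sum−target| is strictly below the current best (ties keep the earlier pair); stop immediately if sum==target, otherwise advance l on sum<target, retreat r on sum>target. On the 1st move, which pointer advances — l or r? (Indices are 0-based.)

[0,14] -15+36=21 d=16 * → l++

l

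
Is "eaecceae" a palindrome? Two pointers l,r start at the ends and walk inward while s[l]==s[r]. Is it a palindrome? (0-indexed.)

palindrome

[0,7] 'e'=='e' → l++,r--
[1,6] 'a'=='a' → l++,r--
[2,5] 'e'=='e' → l++,r--
[3,4] 'c'=='c' → l++,r--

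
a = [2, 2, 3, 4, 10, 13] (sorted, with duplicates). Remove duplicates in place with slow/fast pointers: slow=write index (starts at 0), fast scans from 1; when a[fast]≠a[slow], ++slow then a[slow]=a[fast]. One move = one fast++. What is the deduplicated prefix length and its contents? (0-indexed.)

(s=0,f=1) a[fast]=2=a[slow] dup → fast++
(s=0,f=2) a[fast]=3≠a[slow]=2 write a[1]=3 → slow++,fast++
(s=1,f=3) a[fast]=4≠a[slow]=3 write a[2]=4 → slow++,fast++
(s=2,f=4) a[fast]=10≠a[slow]=4 write a[3]=10 → slow++,fast++
(s=3,f=5) a[fast]=13≠a[slow]=10 write a[4]=13 → slow++,fast++

length 5; prefix = [2, 3, 4, 10, 13]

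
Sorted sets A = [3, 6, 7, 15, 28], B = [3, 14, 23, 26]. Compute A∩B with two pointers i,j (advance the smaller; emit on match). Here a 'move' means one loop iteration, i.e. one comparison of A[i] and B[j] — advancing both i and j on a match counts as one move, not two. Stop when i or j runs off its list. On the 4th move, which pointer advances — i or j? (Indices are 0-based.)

[i=0,j=0] 3==3 emit → i++,j++
[i=1,j=1] 6<14 → i++
[i=2,j=1] 7<14 → i++
[i=3,j=1] 15>14 → j++

j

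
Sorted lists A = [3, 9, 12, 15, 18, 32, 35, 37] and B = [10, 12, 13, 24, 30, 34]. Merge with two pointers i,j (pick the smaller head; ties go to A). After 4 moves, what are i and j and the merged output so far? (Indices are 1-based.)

i=4, j=2, merged so far=[3, 9, 10, 12]

[i=1,j=1] A[i]=3<=B[j]=10 take 3 → i++
[i=2,j=1] A[i]=9<=B[j]=10 take 9 → i++
[i=3,j=1] A[i]=12>B[j]=10 take 10 → j++
[i=3,j=2] A[i]=12<=B[j]=12 take 12 → i++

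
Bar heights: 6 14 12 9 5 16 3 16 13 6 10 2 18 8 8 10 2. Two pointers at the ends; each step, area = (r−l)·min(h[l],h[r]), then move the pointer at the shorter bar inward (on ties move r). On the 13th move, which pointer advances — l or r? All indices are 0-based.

l

l=0 r=16: min(6,2)*16=32 best=32 *, r--
l=0 r=15: min(6,10)*15=90 best=90 *, l++
l=1 r=15: min(14,10)*14=140 best=140 *, r--
l=1 r=14: min(14,8)*13=104 best=140, r--
l=1 r=13: min(14,8)*12=96 best=140, r--
l=1 r=12: min(14,18)*11=154 best=154 *, l++
l=2 r=12: min(12,18)*10=120 best=154, l++
l=3 r=12: min(9,18)*9=81 best=154, l++
l=4 r=12: min(5,18)*8=40 best=154, l++
l=5 r=12: min(16,18)*7=112 best=154, l++
l=6 r=12: min(3,18)*6=18 best=154, l++
l=7 r=12: min(16,18)*5=80 best=154, l++
l=8 r=12: min(13,18)*4=52 best=154, l++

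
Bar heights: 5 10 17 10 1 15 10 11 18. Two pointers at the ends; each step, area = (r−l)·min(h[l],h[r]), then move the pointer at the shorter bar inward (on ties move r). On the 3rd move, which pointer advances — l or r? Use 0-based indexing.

[0,8] min(5,18)*8=40 best=40 * → l++
[1,8] min(10,18)*7=70 best=70 * → l++
[2,8] min(17,18)*6=102 best=102 * → l++

l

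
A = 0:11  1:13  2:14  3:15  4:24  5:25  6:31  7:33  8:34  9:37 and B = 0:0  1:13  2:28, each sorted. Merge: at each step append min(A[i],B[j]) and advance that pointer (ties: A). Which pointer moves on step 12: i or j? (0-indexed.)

[i=0,j=0] A[i]=11>B[j]=0 take 0 → j++
[i=0,j=1] A[i]=11<=B[j]=13 take 11 → i++
[i=1,j=1] A[i]=13<=B[j]=13 take 13 → i++
[i=2,j=1] A[i]=14>B[j]=13 take 13 → j++
[i=2,j=2] A[i]=14<=B[j]=28 take 14 → i++
[i=3,j=2] A[i]=15<=B[j]=28 take 15 → i++
[i=4,j=2] A[i]=24<=B[j]=28 take 24 → i++
[i=5,j=2] A[i]=25<=B[j]=28 take 25 → i++
[i=6,j=2] A[i]=31>B[j]=28 take 28 → j++
[i=6,j=3] B done, take A[i]=31 → i++
[i=7,j=3] B done, take A[i]=33 → i++
[i=8,j=3] B done, take A[i]=34 → i++

i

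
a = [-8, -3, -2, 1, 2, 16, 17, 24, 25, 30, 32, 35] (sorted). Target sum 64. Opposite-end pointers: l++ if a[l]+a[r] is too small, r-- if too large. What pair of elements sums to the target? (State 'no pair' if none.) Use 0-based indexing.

no pair

l=0 r=11: -8+35=27 <64, l++
l=1 r=11: -3+35=32 <64, l++
l=2 r=11: -2+35=33 <64, l++
l=3 r=11: 1+35=36 <64, l++
l=4 r=11: 2+35=37 <64, l++
l=5 r=11: 16+35=51 <64, l++
l=6 r=11: 17+35=52 <64, l++
l=7 r=11: 24+35=59 <64, l++
l=8 r=11: 25+35=60 <64, l++
l=9 r=11: 30+35=65 >64, r--
l=9 r=10: 30+32=62 <64, l++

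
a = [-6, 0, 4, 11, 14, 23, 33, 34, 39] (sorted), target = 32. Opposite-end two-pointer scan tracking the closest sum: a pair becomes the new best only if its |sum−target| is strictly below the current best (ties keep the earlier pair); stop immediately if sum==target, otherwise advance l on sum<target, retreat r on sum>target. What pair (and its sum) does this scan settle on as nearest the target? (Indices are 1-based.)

pair (-6, 39) with sum 33 (|Δ|=1)

[1,9] -6+39=33 d=1 * → r--
[1,8] -6+34=28 d=4 → l++
[2,8] 0+34=34 d=2 → r--
[2,7] 0+33=33 d=1 → r--
[2,6] 0+23=23 d=9 → l++
[3,6] 4+23=27 d=5 → l++
[4,6] 11+23=34 d=2 → r--
[4,5] 11+14=25 d=7 → l++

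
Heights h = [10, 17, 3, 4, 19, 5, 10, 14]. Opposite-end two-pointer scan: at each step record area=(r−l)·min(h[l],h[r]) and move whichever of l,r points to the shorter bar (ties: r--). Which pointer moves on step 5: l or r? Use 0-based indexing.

l

[0,7] min(10,14)*7=70 best=70 * → l++
[1,7] min(17,14)*6=84 best=84 * → r--
[1,6] min(17,10)*5=50 best=84 → r--
[1,5] min(17,5)*4=20 best=84 → r--
[1,4] min(17,19)*3=51 best=84 → l++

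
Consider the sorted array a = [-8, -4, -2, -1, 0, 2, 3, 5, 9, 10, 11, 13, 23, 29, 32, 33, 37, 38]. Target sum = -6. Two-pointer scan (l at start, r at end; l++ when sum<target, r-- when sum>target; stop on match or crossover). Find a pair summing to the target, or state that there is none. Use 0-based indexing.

[0,17] -8+38=30 >-6 → r--
[0,16] -8+37=29 >-6 → r--
[0,15] -8+33=25 >-6 → r--
[0,14] -8+32=24 >-6 → r--
[0,13] -8+29=21 >-6 → r--
[0,12] -8+23=15 >-6 → r--
[0,11] -8+13=5 >-6 → r--
[0,10] -8+11=3 >-6 → r--
[0,9] -8+10=2 >-6 → r--
[0,8] -8+9=1 >-6 → r--
[0,7] -8+5=-3 >-6 → r--
[0,6] -8+3=-5 >-6 → r--
[0,5] -8+2=-6 → found

(-8, 2)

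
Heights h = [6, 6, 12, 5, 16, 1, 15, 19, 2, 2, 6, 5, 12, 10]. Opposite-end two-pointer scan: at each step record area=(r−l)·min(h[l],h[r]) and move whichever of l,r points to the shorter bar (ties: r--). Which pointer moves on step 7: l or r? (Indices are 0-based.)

r

[0,13] min(6,10)*13=78 best=78 * → l++
[1,13] min(6,10)*12=72 best=78 → l++
[2,13] min(12,10)*11=110 best=110 * → r--
[2,12] min(12,12)*10=120 best=120 * → r--
[2,11] min(12,5)*9=45 best=120 → r--
[2,10] min(12,6)*8=48 best=120 → r--
[2,9] min(12,2)*7=14 best=120 → r--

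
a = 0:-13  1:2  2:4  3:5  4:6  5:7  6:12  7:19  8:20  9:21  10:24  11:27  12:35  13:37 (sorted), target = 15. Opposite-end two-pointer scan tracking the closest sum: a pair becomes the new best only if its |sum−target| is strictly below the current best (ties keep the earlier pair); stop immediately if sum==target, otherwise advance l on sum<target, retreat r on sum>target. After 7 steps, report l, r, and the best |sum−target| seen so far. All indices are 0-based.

[0,13] -13+37=24 d=9 * → r--
[0,12] -13+35=22 d=7 * → r--
[0,11] -13+27=14 d=1 * → l++
[1,11] 2+27=29 d=14 → r--
[1,10] 2+24=26 d=11 → r--
[1,9] 2+21=23 d=8 → r--
[1,8] 2+20=22 d=7 → r--

l=1, r=7, best |Δ|=1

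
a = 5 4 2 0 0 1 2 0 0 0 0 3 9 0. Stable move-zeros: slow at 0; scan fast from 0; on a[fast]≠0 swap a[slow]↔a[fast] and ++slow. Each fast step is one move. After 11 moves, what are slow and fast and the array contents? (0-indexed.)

slow=0 fast=0: a[fast]=5≠0 swap→a[0]=5, slow++,fast++
slow=1 fast=1: a[fast]=4≠0 swap→a[1]=4, slow++,fast++
slow=2 fast=2: a[fast]=2≠0 swap→a[2]=2, slow++,fast++
slow=3 fast=3: a[fast]=0, fast++
slow=3 fast=4: a[fast]=0, fast++
slow=3 fast=5: a[fast]=1≠0 swap→a[3]=1, slow++,fast++
slow=4 fast=6: a[fast]=2≠0 swap→a[4]=2, slow++,fast++
slow=5 fast=7: a[fast]=0, fast++
slow=5 fast=8: a[fast]=0, fast++
slow=5 fast=9: a[fast]=0, fast++
slow=5 fast=10: a[fast]=0, fast++

slow=5, fast=11, a=[5, 4, 2, 1, 2, 0, 0, 0, 0, 0, 0, 3, 9, 0]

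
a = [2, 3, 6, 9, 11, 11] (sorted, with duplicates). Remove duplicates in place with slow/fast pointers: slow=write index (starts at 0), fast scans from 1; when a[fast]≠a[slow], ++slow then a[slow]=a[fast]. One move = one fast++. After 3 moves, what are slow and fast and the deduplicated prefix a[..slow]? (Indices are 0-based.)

slow=3, fast=4, prefix=[2, 3, 6, 9]

slow=0 fast=1: a[fast]=3≠a[slow]=2 write a[1]=3, slow++,fast++
slow=1 fast=2: a[fast]=6≠a[slow]=3 write a[2]=6, slow++,fast++
slow=2 fast=3: a[fast]=9≠a[slow]=6 write a[3]=9, slow++,fast++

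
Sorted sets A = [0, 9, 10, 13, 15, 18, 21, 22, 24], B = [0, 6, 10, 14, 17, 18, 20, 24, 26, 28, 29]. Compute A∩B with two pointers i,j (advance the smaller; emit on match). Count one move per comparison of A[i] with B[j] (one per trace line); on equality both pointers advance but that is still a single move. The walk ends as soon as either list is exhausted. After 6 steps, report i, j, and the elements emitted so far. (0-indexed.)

[i=0,j=0] 0==0 emit → i++,j++
[i=1,j=1] 9>6 → j++
[i=1,j=2] 9<10 → i++
[i=2,j=2] 10==10 emit → i++,j++
[i=3,j=3] 13<14 → i++
[i=4,j=3] 15>14 → j++

i=4, j=4, emitted=[0, 10]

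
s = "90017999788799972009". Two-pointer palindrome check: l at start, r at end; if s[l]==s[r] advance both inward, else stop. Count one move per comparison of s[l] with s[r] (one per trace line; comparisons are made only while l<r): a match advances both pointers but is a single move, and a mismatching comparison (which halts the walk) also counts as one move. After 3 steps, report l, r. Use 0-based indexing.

l=3, r=16

l=0 r=19: '9'=='9', l++,r--
l=1 r=18: '0'=='0', l++,r--
l=2 r=17: '0'=='0', l++,r--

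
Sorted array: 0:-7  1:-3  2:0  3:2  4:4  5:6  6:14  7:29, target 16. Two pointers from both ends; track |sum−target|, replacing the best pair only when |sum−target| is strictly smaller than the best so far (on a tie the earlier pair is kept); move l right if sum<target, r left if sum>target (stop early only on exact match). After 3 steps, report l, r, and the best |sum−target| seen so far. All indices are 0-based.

[0,7] -7+29=22 d=6 * → r--
[0,6] -7+14=7 d=9 → l++
[1,6] -3+14=11 d=5 * → l++

l=2, r=6, best |Δ|=5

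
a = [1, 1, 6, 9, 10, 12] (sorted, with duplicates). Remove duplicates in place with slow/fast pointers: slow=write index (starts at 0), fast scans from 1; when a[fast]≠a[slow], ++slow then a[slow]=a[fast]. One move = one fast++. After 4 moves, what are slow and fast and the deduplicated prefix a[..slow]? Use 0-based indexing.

(s=0,f=1) a[fast]=1=a[slow] dup → fast++
(s=0,f=2) a[fast]=6≠a[slow]=1 write a[1]=6 → slow++,fast++
(s=1,f=3) a[fast]=9≠a[slow]=6 write a[2]=9 → slow++,fast++
(s=2,f=4) a[fast]=10≠a[slow]=9 write a[3]=10 → slow++,fast++

slow=3, fast=5, prefix=[1, 6, 9, 10]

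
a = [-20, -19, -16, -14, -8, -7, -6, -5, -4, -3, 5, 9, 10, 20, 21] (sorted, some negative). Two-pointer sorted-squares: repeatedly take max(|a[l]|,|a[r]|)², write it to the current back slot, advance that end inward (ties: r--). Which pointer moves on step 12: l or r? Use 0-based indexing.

r

[0,14] |-20|<=|21| out[14]=441 → r--
[0,13] |-20|<=|20| out[13]=400 → r--
[0,12] |-20|>|10| out[12]=400 → l++
[1,12] |-19|>|10| out[11]=361 → l++
[2,12] |-16|>|10| out[10]=256 → l++
[3,12] |-14|>|10| out[9]=196 → l++
[4,12] |-8|<=|10| out[8]=100 → r--
[4,11] |-8|<=|9| out[7]=81 → r--
[4,10] |-8|>|5| out[6]=64 → l++
[5,10] |-7|>|5| out[5]=49 → l++
[6,10] |-6|>|5| out[4]=36 → l++
[7,10] |-5|<=|5| out[3]=25 → r--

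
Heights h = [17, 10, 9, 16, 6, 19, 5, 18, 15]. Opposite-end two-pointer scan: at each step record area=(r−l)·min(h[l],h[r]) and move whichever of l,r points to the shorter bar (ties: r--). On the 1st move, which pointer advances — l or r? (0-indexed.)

r

l=0 r=8: min(17,15)*8=120 best=120 *, r--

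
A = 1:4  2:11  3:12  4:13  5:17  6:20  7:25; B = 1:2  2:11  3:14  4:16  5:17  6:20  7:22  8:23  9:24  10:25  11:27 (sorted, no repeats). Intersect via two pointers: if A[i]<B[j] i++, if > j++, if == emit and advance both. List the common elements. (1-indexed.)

i=1 j=1: 4>2, j++
i=1 j=2: 4<11, i++
i=2 j=2: 11==11 emit, i++,j++
i=3 j=3: 12<14, i++
i=4 j=3: 13<14, i++
i=5 j=3: 17>14, j++
i=5 j=4: 17>16, j++
i=5 j=5: 17==17 emit, i++,j++
i=6 j=6: 20==20 emit, i++,j++
i=7 j=7: 25>22, j++
i=7 j=8: 25>23, j++
i=7 j=9: 25>24, j++
i=7 j=10: 25==25 emit, i++,j++

intersection = [11, 17, 20, 25]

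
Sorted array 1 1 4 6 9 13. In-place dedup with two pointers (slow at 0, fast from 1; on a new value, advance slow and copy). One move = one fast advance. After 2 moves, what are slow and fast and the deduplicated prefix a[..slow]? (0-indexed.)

(s=0,f=1) a[fast]=1=a[slow] dup → fast++
(s=0,f=2) a[fast]=4≠a[slow]=1 write a[1]=4 → slow++,fast++

slow=1, fast=3, prefix=[1, 4]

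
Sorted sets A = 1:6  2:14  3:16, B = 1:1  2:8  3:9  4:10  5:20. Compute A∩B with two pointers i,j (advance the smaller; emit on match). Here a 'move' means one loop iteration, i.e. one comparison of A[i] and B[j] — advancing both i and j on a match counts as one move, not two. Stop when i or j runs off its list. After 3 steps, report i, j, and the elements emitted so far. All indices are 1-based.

i=1 j=1: 6>1, j++
i=1 j=2: 6<8, i++
i=2 j=2: 14>8, j++

i=2, j=3, emitted=[]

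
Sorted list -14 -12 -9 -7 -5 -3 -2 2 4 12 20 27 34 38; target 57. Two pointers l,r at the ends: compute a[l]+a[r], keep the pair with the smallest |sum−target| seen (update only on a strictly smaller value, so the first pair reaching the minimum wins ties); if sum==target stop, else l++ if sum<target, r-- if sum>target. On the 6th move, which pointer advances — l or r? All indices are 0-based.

l

l=0 r=13: -14+38=24 d=33 *, l++
l=1 r=13: -12+38=26 d=31 *, l++
l=2 r=13: -9+38=29 d=28 *, l++
l=3 r=13: -7+38=31 d=26 *, l++
l=4 r=13: -5+38=33 d=24 *, l++
l=5 r=13: -3+38=35 d=22 *, l++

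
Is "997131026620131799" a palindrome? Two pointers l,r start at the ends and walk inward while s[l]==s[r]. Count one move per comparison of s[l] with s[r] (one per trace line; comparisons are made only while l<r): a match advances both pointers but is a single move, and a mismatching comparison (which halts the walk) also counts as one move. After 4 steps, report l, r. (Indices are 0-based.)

l=4, r=13

l=0 r=17: '9'=='9', l++,r--
l=1 r=16: '9'=='9', l++,r--
l=2 r=15: '7'=='7', l++,r--
l=3 r=14: '1'=='1', l++,r--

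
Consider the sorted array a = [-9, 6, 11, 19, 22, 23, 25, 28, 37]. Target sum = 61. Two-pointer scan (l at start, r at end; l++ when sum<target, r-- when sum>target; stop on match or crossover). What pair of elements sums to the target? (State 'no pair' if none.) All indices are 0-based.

no pair

l=0 r=8: -9+37=28 <61, l++
l=1 r=8: 6+37=43 <61, l++
l=2 r=8: 11+37=48 <61, l++
l=3 r=8: 19+37=56 <61, l++
l=4 r=8: 22+37=59 <61, l++
l=5 r=8: 23+37=60 <61, l++
l=6 r=8: 25+37=62 >61, r--
l=6 r=7: 25+28=53 <61, l++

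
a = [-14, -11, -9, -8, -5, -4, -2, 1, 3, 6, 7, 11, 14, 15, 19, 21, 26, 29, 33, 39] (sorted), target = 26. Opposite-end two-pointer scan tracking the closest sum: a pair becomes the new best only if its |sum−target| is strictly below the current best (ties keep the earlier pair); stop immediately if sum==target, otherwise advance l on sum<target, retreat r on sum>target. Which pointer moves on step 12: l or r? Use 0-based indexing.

l=0 r=19: -14+39=25 d=1 *, l++
l=1 r=19: -11+39=28 d=2, r--
l=1 r=18: -11+33=22 d=4, l++
l=2 r=18: -9+33=24 d=2, l++
l=3 r=18: -8+33=25 d=1, l++
l=4 r=18: -5+33=28 d=2, r--
l=4 r=17: -5+29=24 d=2, l++
l=5 r=17: -4+29=25 d=1, l++
l=6 r=17: -2+29=27 d=1, r--
l=6 r=16: -2+26=24 d=2, l++
l=7 r=16: 1+26=27 d=1, r--
l=7 r=15: 1+21=22 d=4, l++

l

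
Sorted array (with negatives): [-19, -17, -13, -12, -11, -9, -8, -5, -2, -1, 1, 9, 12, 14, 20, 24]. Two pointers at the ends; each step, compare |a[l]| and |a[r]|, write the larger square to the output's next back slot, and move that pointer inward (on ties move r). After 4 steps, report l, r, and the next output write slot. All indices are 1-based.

l=3, r=14, next write slot=12

l=1 r=16: |-19|<=|24| out[16]=576, r--
l=1 r=15: |-19|<=|20| out[15]=400, r--
l=1 r=14: |-19|>|14| out[14]=361, l++
l=2 r=14: |-17|>|14| out[13]=289, l++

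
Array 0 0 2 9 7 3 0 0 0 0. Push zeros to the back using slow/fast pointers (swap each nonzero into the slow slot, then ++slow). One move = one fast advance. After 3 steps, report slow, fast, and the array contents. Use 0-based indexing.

slow=1, fast=3, a=[2, 0, 0, 9, 7, 3, 0, 0, 0, 0]

slow=0 fast=0: a[fast]=0, fast++
slow=0 fast=1: a[fast]=0, fast++
slow=0 fast=2: a[fast]=2≠0 swap→a[0]=2, slow++,fast++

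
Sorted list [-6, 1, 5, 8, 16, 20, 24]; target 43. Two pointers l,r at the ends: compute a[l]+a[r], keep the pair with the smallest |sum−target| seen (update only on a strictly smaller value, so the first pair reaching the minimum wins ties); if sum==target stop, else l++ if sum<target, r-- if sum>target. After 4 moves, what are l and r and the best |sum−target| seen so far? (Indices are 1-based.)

[1,7] -6+24=18 d=25 * → l++
[2,7] 1+24=25 d=18 * → l++
[3,7] 5+24=29 d=14 * → l++
[4,7] 8+24=32 d=11 * → l++

l=5, r=7, best |Δ|=11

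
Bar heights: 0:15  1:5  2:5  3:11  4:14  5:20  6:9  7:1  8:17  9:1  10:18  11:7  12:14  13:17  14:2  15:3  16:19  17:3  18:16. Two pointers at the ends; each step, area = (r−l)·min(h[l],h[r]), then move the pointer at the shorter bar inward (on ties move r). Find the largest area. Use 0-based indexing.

max area = 270

[0,18] min(15,16)*18=270 best=270 * → l++
[1,18] min(5,16)*17=85 best=270 → l++
[2,18] min(5,16)*16=80 best=270 → l++
[3,18] min(11,16)*15=165 best=270 → l++
[4,18] min(14,16)*14=196 best=270 → l++
[5,18] min(20,16)*13=208 best=270 → r--
[5,17] min(20,3)*12=36 best=270 → r--
[5,16] min(20,19)*11=209 best=270 → r--
[5,15] min(20,3)*10=30 best=270 → r--
[5,14] min(20,2)*9=18 best=270 → r--
[5,13] min(20,17)*8=136 best=270 → r--
[5,12] min(20,14)*7=98 best=270 → r--
[5,11] min(20,7)*6=42 best=270 → r--
[5,10] min(20,18)*5=90 best=270 → r--
[5,9] min(20,1)*4=4 best=270 → r--
[5,8] min(20,17)*3=51 best=270 → r--
[5,7] min(20,1)*2=2 best=270 → r--
[5,6] min(20,9)*1=9 best=270 → r--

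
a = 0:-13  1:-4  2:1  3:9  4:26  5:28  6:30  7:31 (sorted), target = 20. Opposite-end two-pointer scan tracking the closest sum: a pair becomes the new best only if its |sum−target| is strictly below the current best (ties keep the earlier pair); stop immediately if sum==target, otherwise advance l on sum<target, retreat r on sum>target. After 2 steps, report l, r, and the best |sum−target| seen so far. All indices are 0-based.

l=1, r=6, best |Δ|=2

[0,7] -13+31=18 d=2 * → l++
[1,7] -4+31=27 d=7 → r--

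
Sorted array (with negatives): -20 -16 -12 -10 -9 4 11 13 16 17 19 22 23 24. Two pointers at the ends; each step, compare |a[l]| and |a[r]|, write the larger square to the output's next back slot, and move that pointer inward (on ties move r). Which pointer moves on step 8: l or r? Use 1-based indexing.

l

[1,14] |-20|<=|24| out[14]=576 → r--
[1,13] |-20|<=|23| out[13]=529 → r--
[1,12] |-20|<=|22| out[12]=484 → r--
[1,11] |-20|>|19| out[11]=400 → l++
[2,11] |-16|<=|19| out[10]=361 → r--
[2,10] |-16|<=|17| out[9]=289 → r--
[2,9] |-16|<=|16| out[8]=256 → r--
[2,8] |-16|>|13| out[7]=256 → l++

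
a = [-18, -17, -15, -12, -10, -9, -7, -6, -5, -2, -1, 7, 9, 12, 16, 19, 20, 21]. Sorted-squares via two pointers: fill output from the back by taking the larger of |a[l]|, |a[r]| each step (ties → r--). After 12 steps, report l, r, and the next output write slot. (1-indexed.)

l=1 r=18: |-18|<=|21| out[18]=441, r--
l=1 r=17: |-18|<=|20| out[17]=400, r--
l=1 r=16: |-18|<=|19| out[16]=361, r--
l=1 r=15: |-18|>|16| out[15]=324, l++
l=2 r=15: |-17|>|16| out[14]=289, l++
l=3 r=15: |-15|<=|16| out[13]=256, r--
l=3 r=14: |-15|>|12| out[12]=225, l++
l=4 r=14: |-12|<=|12| out[11]=144, r--
l=4 r=13: |-12|>|9| out[10]=144, l++
l=5 r=13: |-10|>|9| out[9]=100, l++
l=6 r=13: |-9|<=|9| out[8]=81, r--
l=6 r=12: |-9|>|7| out[7]=81, l++

l=7, r=12, next write slot=6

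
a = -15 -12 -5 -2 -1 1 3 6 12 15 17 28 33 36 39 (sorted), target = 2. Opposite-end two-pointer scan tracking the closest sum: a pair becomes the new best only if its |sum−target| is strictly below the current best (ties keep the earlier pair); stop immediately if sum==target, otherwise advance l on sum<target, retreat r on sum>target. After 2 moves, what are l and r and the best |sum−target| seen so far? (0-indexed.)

l=0, r=12, best |Δ|=19

l=0 r=14: -15+39=24 d=22 *, r--
l=0 r=13: -15+36=21 d=19 *, r--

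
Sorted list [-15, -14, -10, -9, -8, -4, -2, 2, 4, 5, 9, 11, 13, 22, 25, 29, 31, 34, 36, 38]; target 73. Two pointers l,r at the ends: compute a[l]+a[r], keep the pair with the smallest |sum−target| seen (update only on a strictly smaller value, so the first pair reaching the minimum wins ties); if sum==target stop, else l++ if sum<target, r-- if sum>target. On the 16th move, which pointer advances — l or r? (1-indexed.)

l

[1,20] -15+38=23 d=50 * → l++
[2,20] -14+38=24 d=49 * → l++
[3,20] -10+38=28 d=45 * → l++
[4,20] -9+38=29 d=44 * → l++
[5,20] -8+38=30 d=43 * → l++
[6,20] -4+38=34 d=39 * → l++
[7,20] -2+38=36 d=37 * → l++
[8,20] 2+38=40 d=33 * → l++
[9,20] 4+38=42 d=31 * → l++
[10,20] 5+38=43 d=30 * → l++
[11,20] 9+38=47 d=26 * → l++
[12,20] 11+38=49 d=24 * → l++
[13,20] 13+38=51 d=22 * → l++
[14,20] 22+38=60 d=13 * → l++
[15,20] 25+38=63 d=10 * → l++
[16,20] 29+38=67 d=6 * → l++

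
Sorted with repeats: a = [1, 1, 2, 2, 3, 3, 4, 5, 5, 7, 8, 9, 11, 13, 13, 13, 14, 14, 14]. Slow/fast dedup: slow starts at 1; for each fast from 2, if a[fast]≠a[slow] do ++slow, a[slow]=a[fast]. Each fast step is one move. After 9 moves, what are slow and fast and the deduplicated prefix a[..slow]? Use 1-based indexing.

slow=6, fast=11, prefix=[1, 2, 3, 4, 5, 7]

(s=1,f=2) a[fast]=1=a[slow] dup → fast++
(s=1,f=3) a[fast]=2≠a[slow]=1 write a[2]=2 → slow++,fast++
(s=2,f=4) a[fast]=2=a[slow] dup → fast++
(s=2,f=5) a[fast]=3≠a[slow]=2 write a[3]=3 → slow++,fast++
(s=3,f=6) a[fast]=3=a[slow] dup → fast++
(s=3,f=7) a[fast]=4≠a[slow]=3 write a[4]=4 → slow++,fast++
(s=4,f=8) a[fast]=5≠a[slow]=4 write a[5]=5 → slow++,fast++
(s=5,f=9) a[fast]=5=a[slow] dup → fast++
(s=5,f=10) a[fast]=7≠a[slow]=5 write a[6]=7 → slow++,fast++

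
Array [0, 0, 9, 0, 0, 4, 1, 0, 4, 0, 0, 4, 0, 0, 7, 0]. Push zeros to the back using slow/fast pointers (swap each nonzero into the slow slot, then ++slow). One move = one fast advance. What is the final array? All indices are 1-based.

(s=1,f=1) a[fast]=0 → fast++
(s=1,f=2) a[fast]=0 → fast++
(s=1,f=3) a[fast]=9≠0 swap→a[1]=9 → slow++,fast++
(s=2,f=4) a[fast]=0 → fast++
(s=2,f=5) a[fast]=0 → fast++
(s=2,f=6) a[fast]=4≠0 swap→a[2]=4 → slow++,fast++
(s=3,f=7) a[fast]=1≠0 swap→a[3]=1 → slow++,fast++
(s=4,f=8) a[fast]=0 → fast++
(s=4,f=9) a[fast]=4≠0 swap→a[4]=4 → slow++,fast++
(s=5,f=10) a[fast]=0 → fast++
(s=5,f=11) a[fast]=0 → fast++
(s=5,f=12) a[fast]=4≠0 swap→a[5]=4 → slow++,fast++
(s=6,f=13) a[fast]=0 → fast++
(s=6,f=14) a[fast]=0 → fast++
(s=6,f=15) a[fast]=7≠0 swap→a[6]=7 → slow++,fast++
(s=7,f=16) a[fast]=0 → fast++

[9, 4, 1, 4, 4, 7, 0, 0, 0, 0, 0, 0, 0, 0, 0, 0]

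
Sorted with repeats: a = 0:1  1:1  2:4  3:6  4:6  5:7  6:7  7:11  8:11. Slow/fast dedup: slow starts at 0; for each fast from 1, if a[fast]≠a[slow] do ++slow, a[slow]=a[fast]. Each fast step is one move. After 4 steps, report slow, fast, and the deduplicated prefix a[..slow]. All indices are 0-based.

(s=0,f=1) a[fast]=1=a[slow] dup → fast++
(s=0,f=2) a[fast]=4≠a[slow]=1 write a[1]=4 → slow++,fast++
(s=1,f=3) a[fast]=6≠a[slow]=4 write a[2]=6 → slow++,fast++
(s=2,f=4) a[fast]=6=a[slow] dup → fast++

slow=2, fast=5, prefix=[1, 4, 6]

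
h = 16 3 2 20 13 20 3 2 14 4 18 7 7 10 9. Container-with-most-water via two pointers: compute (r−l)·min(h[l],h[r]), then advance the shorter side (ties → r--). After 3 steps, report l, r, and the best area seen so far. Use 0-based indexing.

[0,14] min(16,9)*14=126 best=126 * → r--
[0,13] min(16,10)*13=130 best=130 * → r--
[0,12] min(16,7)*12=84 best=130 → r--

l=0, r=11, best area=130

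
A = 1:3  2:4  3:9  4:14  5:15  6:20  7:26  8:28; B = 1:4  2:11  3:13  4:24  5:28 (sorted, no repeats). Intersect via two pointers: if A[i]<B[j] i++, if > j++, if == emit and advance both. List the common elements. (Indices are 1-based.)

intersection = [4, 28]

i=1 j=1: 3<4, i++
i=2 j=1: 4==4 emit, i++,j++
i=3 j=2: 9<11, i++
i=4 j=2: 14>11, j++
i=4 j=3: 14>13, j++
i=4 j=4: 14<24, i++
i=5 j=4: 15<24, i++
i=6 j=4: 20<24, i++
i=7 j=4: 26>24, j++
i=7 j=5: 26<28, i++
i=8 j=5: 28==28 emit, i++,j++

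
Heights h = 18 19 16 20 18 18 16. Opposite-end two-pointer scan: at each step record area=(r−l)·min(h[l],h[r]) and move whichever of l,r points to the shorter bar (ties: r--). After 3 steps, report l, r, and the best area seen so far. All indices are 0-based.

l=0, r=3, best area=96

l=0 r=6: min(18,16)*6=96 best=96 *, r--
l=0 r=5: min(18,18)*5=90 best=96, r--
l=0 r=4: min(18,18)*4=72 best=96, r--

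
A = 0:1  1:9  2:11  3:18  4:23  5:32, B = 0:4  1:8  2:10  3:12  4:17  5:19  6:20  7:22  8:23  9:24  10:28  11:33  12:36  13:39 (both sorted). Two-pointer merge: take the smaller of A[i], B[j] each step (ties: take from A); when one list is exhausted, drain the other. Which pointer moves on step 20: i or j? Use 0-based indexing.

j

[i=0,j=0] A[i]=1<=B[j]=4 take 1 → i++
[i=1,j=0] A[i]=9>B[j]=4 take 4 → j++
[i=1,j=1] A[i]=9>B[j]=8 take 8 → j++
[i=1,j=2] A[i]=9<=B[j]=10 take 9 → i++
[i=2,j=2] A[i]=11>B[j]=10 take 10 → j++
[i=2,j=3] A[i]=11<=B[j]=12 take 11 → i++
[i=3,j=3] A[i]=18>B[j]=12 take 12 → j++
[i=3,j=4] A[i]=18>B[j]=17 take 17 → j++
[i=3,j=5] A[i]=18<=B[j]=19 take 18 → i++
[i=4,j=5] A[i]=23>B[j]=19 take 19 → j++
[i=4,j=6] A[i]=23>B[j]=20 take 20 → j++
[i=4,j=7] A[i]=23>B[j]=22 take 22 → j++
[i=4,j=8] A[i]=23<=B[j]=23 take 23 → i++
[i=5,j=8] A[i]=32>B[j]=23 take 23 → j++
[i=5,j=9] A[i]=32>B[j]=24 take 24 → j++
[i=5,j=10] A[i]=32>B[j]=28 take 28 → j++
[i=5,j=11] A[i]=32<=B[j]=33 take 32 → i++
[i=6,j=11] A done, take B[j]=33 → j++
[i=6,j=12] A done, take B[j]=36 → j++
[i=6,j=13] A done, take B[j]=39 → j++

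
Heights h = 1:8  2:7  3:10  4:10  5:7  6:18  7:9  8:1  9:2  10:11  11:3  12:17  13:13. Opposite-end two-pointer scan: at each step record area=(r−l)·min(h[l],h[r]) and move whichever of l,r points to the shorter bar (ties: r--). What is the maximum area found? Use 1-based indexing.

max area = 102

[1,13] min(8,13)*12=96 best=96 * → l++
[2,13] min(7,13)*11=77 best=96 → l++
[3,13] min(10,13)*10=100 best=100 * → l++
[4,13] min(10,13)*9=90 best=100 → l++
[5,13] min(7,13)*8=56 best=100 → l++
[6,13] min(18,13)*7=91 best=100 → r--
[6,12] min(18,17)*6=102 best=102 * → r--
[6,11] min(18,3)*5=15 best=102 → r--
[6,10] min(18,11)*4=44 best=102 → r--
[6,9] min(18,2)*3=6 best=102 → r--
[6,8] min(18,1)*2=2 best=102 → r--
[6,7] min(18,9)*1=9 best=102 → r--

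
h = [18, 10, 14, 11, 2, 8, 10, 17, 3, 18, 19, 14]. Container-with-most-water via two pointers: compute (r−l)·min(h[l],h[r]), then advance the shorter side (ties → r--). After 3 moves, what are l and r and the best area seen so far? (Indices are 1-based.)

l=1 r=12: min(18,14)*11=154 best=154 *, r--
l=1 r=11: min(18,19)*10=180 best=180 *, l++
l=2 r=11: min(10,19)*9=90 best=180, l++

l=3, r=11, best area=180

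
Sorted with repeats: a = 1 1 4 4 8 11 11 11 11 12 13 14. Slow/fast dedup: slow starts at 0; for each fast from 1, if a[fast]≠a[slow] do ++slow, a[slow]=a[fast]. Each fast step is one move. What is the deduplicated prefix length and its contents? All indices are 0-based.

length 7; prefix = [1, 4, 8, 11, 12, 13, 14]

slow=0 fast=1: a[fast]=1=a[slow] dup, fast++
slow=0 fast=2: a[fast]=4≠a[slow]=1 write a[1]=4, slow++,fast++
slow=1 fast=3: a[fast]=4=a[slow] dup, fast++
slow=1 fast=4: a[fast]=8≠a[slow]=4 write a[2]=8, slow++,fast++
slow=2 fast=5: a[fast]=11≠a[slow]=8 write a[3]=11, slow++,fast++
slow=3 fast=6: a[fast]=11=a[slow] dup, fast++
slow=3 fast=7: a[fast]=11=a[slow] dup, fast++
slow=3 fast=8: a[fast]=11=a[slow] dup, fast++
slow=3 fast=9: a[fast]=12≠a[slow]=11 write a[4]=12, slow++,fast++
slow=4 fast=10: a[fast]=13≠a[slow]=12 write a[5]=13, slow++,fast++
slow=5 fast=11: a[fast]=14≠a[slow]=13 write a[6]=14, slow++,fast++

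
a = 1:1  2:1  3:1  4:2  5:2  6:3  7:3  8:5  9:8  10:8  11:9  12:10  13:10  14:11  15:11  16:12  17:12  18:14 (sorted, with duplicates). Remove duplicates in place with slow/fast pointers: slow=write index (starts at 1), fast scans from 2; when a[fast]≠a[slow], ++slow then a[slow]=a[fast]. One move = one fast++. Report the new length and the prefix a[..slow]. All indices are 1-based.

(s=1,f=2) a[fast]=1=a[slow] dup → fast++
(s=1,f=3) a[fast]=1=a[slow] dup → fast++
(s=1,f=4) a[fast]=2≠a[slow]=1 write a[2]=2 → slow++,fast++
(s=2,f=5) a[fast]=2=a[slow] dup → fast++
(s=2,f=6) a[fast]=3≠a[slow]=2 write a[3]=3 → slow++,fast++
(s=3,f=7) a[fast]=3=a[slow] dup → fast++
(s=3,f=8) a[fast]=5≠a[slow]=3 write a[4]=5 → slow++,fast++
(s=4,f=9) a[fast]=8≠a[slow]=5 write a[5]=8 → slow++,fast++
(s=5,f=10) a[fast]=8=a[slow] dup → fast++
(s=5,f=11) a[fast]=9≠a[slow]=8 write a[6]=9 → slow++,fast++
(s=6,f=12) a[fast]=10≠a[slow]=9 write a[7]=10 → slow++,fast++
(s=7,f=13) a[fast]=10=a[slow] dup → fast++
(s=7,f=14) a[fast]=11≠a[slow]=10 write a[8]=11 → slow++,fast++
(s=8,f=15) a[fast]=11=a[slow] dup → fast++
(s=8,f=16) a[fast]=12≠a[slow]=11 write a[9]=12 → slow++,fast++
(s=9,f=17) a[fast]=12=a[slow] dup → fast++
(s=9,f=18) a[fast]=14≠a[slow]=12 write a[10]=14 → slow++,fast++

length 10; prefix = [1, 2, 3, 5, 8, 9, 10, 11, 12, 14]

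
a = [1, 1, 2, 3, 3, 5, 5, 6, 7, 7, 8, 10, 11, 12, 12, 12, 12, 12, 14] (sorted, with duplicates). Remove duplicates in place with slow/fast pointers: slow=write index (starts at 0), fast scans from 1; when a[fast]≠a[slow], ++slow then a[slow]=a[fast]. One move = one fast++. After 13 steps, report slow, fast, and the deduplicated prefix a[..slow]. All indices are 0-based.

slow=9, fast=14, prefix=[1, 2, 3, 5, 6, 7, 8, 10, 11, 12]

slow=0 fast=1: a[fast]=1=a[slow] dup, fast++
slow=0 fast=2: a[fast]=2≠a[slow]=1 write a[1]=2, slow++,fast++
slow=1 fast=3: a[fast]=3≠a[slow]=2 write a[2]=3, slow++,fast++
slow=2 fast=4: a[fast]=3=a[slow] dup, fast++
slow=2 fast=5: a[fast]=5≠a[slow]=3 write a[3]=5, slow++,fast++
slow=3 fast=6: a[fast]=5=a[slow] dup, fast++
slow=3 fast=7: a[fast]=6≠a[slow]=5 write a[4]=6, slow++,fast++
slow=4 fast=8: a[fast]=7≠a[slow]=6 write a[5]=7, slow++,fast++
slow=5 fast=9: a[fast]=7=a[slow] dup, fast++
slow=5 fast=10: a[fast]=8≠a[slow]=7 write a[6]=8, slow++,fast++
slow=6 fast=11: a[fast]=10≠a[slow]=8 write a[7]=10, slow++,fast++
slow=7 fast=12: a[fast]=11≠a[slow]=10 write a[8]=11, slow++,fast++
slow=8 fast=13: a[fast]=12≠a[slow]=11 write a[9]=12, slow++,fast++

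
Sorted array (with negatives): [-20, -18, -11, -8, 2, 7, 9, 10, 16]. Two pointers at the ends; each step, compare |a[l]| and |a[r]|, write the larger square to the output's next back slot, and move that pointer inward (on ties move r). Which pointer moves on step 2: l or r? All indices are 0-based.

l

[0,8] |-20|>|16| out[8]=400 → l++
[1,8] |-18|>|16| out[7]=324 → l++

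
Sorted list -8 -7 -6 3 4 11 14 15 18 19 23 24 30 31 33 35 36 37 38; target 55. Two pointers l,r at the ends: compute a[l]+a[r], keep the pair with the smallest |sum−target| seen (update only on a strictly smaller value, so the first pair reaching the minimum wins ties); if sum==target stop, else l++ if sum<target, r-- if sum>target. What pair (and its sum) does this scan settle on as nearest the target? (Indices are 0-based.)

[0,18] -8+38=30 d=25 * → l++
[1,18] -7+38=31 d=24 * → l++
[2,18] -6+38=32 d=23 * → l++
[3,18] 3+38=41 d=14 * → l++
[4,18] 4+38=42 d=13 * → l++
[5,18] 11+38=49 d=6 * → l++
[6,18] 14+38=52 d=3 * → l++
[7,18] 15+38=53 d=2 * → l++
[8,18] 18+38=56 d=1 * → r--
[8,17] 18+37=55 d=0 * → stop

pair (18, 37) with sum 55 (|Δ|=0)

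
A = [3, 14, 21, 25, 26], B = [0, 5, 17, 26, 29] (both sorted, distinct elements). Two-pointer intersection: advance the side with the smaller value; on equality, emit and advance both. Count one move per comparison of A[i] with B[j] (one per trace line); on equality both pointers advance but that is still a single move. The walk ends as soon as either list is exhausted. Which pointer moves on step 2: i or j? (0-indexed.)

i

i=0 j=0: 3>0, j++
i=0 j=1: 3<5, i++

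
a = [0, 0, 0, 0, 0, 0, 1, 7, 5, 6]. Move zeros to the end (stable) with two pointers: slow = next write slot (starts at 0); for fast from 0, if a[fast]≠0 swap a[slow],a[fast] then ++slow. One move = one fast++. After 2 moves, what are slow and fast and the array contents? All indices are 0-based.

slow=0 fast=0: a[fast]=0, fast++
slow=0 fast=1: a[fast]=0, fast++

slow=0, fast=2, a=[0, 0, 0, 0, 0, 0, 1, 7, 5, 6]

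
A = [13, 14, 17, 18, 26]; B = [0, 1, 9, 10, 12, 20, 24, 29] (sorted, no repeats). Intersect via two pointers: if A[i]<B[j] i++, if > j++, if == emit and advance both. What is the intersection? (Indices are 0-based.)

i=0 j=0: 13>0, j++
i=0 j=1: 13>1, j++
i=0 j=2: 13>9, j++
i=0 j=3: 13>10, j++
i=0 j=4: 13>12, j++
i=0 j=5: 13<20, i++
i=1 j=5: 14<20, i++
i=2 j=5: 17<20, i++
i=3 j=5: 18<20, i++
i=4 j=5: 26>20, j++
i=4 j=6: 26>24, j++
i=4 j=7: 26<29, i++

intersection = []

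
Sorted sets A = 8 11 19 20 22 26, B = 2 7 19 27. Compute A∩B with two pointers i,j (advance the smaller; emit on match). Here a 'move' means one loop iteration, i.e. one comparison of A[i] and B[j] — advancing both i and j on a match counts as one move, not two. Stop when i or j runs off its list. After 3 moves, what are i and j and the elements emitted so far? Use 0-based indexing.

i=0 j=0: 8>2, j++
i=0 j=1: 8>7, j++
i=0 j=2: 8<19, i++

i=1, j=2, emitted=[]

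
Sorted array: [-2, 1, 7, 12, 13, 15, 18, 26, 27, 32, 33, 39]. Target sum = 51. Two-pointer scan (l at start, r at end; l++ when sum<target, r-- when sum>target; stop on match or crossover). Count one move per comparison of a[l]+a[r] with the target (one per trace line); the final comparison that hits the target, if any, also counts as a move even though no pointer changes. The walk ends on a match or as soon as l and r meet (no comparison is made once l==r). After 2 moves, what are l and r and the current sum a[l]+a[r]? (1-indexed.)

l=3, r=12, sum=46

[1,12] -2+39=37 <51 → l++
[2,12] 1+39=40 <51 → l++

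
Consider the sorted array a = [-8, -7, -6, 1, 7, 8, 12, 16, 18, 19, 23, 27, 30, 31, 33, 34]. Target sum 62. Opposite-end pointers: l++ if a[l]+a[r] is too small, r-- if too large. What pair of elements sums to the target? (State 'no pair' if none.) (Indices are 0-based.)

no pair

[0,15] -8+34=26 <62 → l++
[1,15] -7+34=27 <62 → l++
[2,15] -6+34=28 <62 → l++
[3,15] 1+34=35 <62 → l++
[4,15] 7+34=41 <62 → l++
[5,15] 8+34=42 <62 → l++
[6,15] 12+34=46 <62 → l++
[7,15] 16+34=50 <62 → l++
[8,15] 18+34=52 <62 → l++
[9,15] 19+34=53 <62 → l++
[10,15] 23+34=57 <62 → l++
[11,15] 27+34=61 <62 → l++
[12,15] 30+34=64 >62 → r--
[12,14] 30+33=63 >62 → r--
[12,13] 30+31=61 <62 → l++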